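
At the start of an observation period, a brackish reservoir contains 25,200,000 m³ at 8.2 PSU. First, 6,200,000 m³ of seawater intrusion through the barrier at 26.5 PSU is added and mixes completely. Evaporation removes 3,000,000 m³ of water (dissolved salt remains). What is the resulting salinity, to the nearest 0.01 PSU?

13.06 PSU

After mixing: salt = 25,200,000×8.2 + 6,200,000×26.5 = 370,940,000; volume = 31,400,000 m³
After evaporation: salt unchanged = 370,940,000; volume = 31,400,000 − 3,000,000 = 28,400,000 m³
S = 370,940,000 / 28,400,000 = 13.0613 PSU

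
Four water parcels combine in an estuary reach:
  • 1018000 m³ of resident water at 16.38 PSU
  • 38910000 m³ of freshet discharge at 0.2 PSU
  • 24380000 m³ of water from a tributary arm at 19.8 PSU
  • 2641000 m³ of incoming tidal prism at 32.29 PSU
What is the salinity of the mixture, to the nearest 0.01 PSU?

Mass of salt is conserved:
salt = 1,018,000×16.38 + 38,910,000×0.2 + 24,380,000×19.8 + 2,641,000×32.29 = 16,674,840 + 7,782,000 + 482,724,000 + 85,277,890 = 592,458,730
volume = 1,018,000 + 38,910,000 + 24,380,000 + 2,641,000 = 66,949,000 m³
S = 592,458,730 / 66,949,000 = 8.8494 PSU

8.85 PSU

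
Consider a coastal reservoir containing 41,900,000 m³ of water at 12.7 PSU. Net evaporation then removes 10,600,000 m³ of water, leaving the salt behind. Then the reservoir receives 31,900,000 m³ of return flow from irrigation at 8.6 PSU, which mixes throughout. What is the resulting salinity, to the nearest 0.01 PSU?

After evaporation: salt = 41,900,000×12.7 = 532,130,000; volume = 41,900,000 − 10,600,000 = 31,300,000 m³
After mixing: salt = 532,130,000 + 31,900,000×8.6 = 806,470,000; volume = 31,300,000 + 31,900,000 = 63,200,000 m³
S = 806,470,000 / 63,200,000 = 12.7606 PSU

12.76 PSU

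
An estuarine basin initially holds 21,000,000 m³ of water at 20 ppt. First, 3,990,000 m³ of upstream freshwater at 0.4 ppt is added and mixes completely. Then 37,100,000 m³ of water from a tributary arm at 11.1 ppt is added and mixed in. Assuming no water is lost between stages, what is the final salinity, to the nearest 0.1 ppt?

Weighted by volume,
Initial salt = 21,000,000×20 = 420,000,000
After stage 1: salt = 420,000,000 + 3,990,000×0.4 = 421,596,000; volume = 24,990,000 m³; S = 16.871 ppt
After stage 2: salt = 421,596,000 + 37,100,000×11.1 = 833,406,000; volume = 62,090,000 m³
S = 833,406,000 / 62,090,000 = 13.4225 ppt

13.4 ppt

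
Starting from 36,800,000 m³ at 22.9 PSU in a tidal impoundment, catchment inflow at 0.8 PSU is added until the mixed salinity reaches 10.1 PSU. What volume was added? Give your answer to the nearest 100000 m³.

Salt balance: 36,800,000×22.9 + V×0.8 = (36,800,000+V)×10.1
842,720,000 + 0.8V = 371,680,000 + 10.1V
471,040,000 = 9.3V
V = 50,649,462.37 m³

50600000 m³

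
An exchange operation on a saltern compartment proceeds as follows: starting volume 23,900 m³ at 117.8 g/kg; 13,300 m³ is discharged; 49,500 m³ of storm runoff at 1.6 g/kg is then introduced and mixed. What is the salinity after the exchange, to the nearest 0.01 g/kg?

22.09 g/kg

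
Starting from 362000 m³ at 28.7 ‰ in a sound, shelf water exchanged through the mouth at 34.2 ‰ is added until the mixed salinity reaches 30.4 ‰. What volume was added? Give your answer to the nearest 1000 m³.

162000 m³

Salt balance: 362,000×28.7 + V×34.2 = (362,000+V)×30.4
10,389,400 + 34.2V = 11,004,800 + 30.4V
615,400 = 3.8V
V = 161,947.37 m³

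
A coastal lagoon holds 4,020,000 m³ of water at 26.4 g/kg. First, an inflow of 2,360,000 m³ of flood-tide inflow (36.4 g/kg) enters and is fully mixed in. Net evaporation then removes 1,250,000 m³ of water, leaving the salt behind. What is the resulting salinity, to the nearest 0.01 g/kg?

37.43 g/kg

After mixing: salt = 4,020,000×26.4 + 2,360,000×36.4 = 192,032,000; volume = 6,380,000 m³
After evaporation: salt unchanged = 192,032,000; volume = 6,380,000 − 1,250,000 = 5,130,000 m³
S = 192,032,000 / 5,130,000 = 37.4331 g/kg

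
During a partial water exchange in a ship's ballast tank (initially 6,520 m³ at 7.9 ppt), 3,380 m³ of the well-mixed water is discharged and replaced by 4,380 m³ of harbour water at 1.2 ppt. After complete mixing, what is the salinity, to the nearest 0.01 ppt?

4.00 ppt

Remaining after removal: 3,140 m³ at 7.9 ppt (salt = 24,806)
After addition: salt = 24,806 + 4,380×1.2 = 30,062; volume = 7,520 m³
S = 30,062 / 7,520 = 3.9976 ppt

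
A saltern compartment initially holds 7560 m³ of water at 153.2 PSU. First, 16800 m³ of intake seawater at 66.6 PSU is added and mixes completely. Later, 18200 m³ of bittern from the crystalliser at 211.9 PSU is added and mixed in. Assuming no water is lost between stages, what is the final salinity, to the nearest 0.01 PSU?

Salt balance:
Initial salt = 7,560×153.2 = 1,158,192
After stage 1: salt = 1,158,192 + 16,800×66.6 = 2,277,072; volume = 24,360 m³; S = 93.476 PSU
After stage 2: salt = 2,277,072 + 18,200×211.9 = 6,133,652; volume = 42,560 m³
S = 6,133,652 / 42,560 = 144.1178 PSU

144.12 PSU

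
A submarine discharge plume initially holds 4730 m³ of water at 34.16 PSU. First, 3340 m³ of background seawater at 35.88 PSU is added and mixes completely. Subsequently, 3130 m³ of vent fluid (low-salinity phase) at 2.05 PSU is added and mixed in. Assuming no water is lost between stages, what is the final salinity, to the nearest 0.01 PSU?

25.70 PSU

Mass of salt is conserved:
Initial salt = 4,730×34.16 = 161,576.8
After stage 1: salt = 161,576.8 + 3,340×35.88 = 281,416; volume = 8,070 m³; S = 34.872 PSU
After stage 2: salt = 281,416 + 3,130×2.05 = 287,832.5; volume = 11,200 m³
S = 287,832.5 / 11,200 = 25.6993 PSU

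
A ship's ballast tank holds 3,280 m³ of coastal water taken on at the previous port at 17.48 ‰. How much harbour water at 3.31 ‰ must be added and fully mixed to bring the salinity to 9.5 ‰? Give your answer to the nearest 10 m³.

4230 m³

Salt balance: 3,280×17.48 + V×3.31 = (3,280+V)×9.5
57,334.4 + 3.31V = 31,160 + 9.5V
26,174.4 = 6.19V
V = 4,228.5 m³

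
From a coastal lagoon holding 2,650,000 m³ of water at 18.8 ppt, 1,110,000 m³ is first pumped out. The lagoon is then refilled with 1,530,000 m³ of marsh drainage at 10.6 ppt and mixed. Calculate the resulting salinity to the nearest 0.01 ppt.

Remaining after removal: 1,540,000 m³ at 18.8 ppt (salt = 28,952,000)
After addition: salt = 28,952,000 + 1,530,000×10.6 = 45,170,000; volume = 3,070,000 m³
S = 45,170,000 / 3,070,000 = 14.7134 ppt

14.71 ppt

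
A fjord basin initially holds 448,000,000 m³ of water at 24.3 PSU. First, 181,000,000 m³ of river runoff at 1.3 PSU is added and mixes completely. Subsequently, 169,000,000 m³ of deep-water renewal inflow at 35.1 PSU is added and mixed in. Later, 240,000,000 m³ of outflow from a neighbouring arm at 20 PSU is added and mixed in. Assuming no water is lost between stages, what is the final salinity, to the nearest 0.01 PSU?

21.05 PSU

Total salt / total volume:
Initial salt = 448,000,000×24.3 = 10,886,400,000
After stage 1: salt = 10,886,400,000 + 181,000,000×1.3 = 11,121,700,000; volume = 629,000,000 m³; S = 17.682 PSU
After stage 2: salt = 11,121,700,000 + 169,000,000×35.1 = 17,053,600,000; volume = 798,000,000 m³; S = 21.37 PSU
After stage 3: salt = 17,053,600,000 + 240,000,000×20 = 21,853,600,000; volume = 1,038,000,000 m³
S = 21,853,600,000 / 1,038,000,000 = 21.0536 PSU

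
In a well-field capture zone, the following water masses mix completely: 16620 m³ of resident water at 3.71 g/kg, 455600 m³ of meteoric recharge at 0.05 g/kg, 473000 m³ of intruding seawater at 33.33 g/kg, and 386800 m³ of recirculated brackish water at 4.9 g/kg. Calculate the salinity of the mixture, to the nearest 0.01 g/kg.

13.32 g/kg

By conservation of dissolved salt,
salt = 16,620×3.71 + 455,600×0.05 + 473,000×33.33 + 386,800×4.9 = 61,660.2 + 22,780 + 15,765,090 + 1,895,320 = 17,744,850.2
volume = 16,620 + 455,600 + 473,000 + 386,800 = 1,332,020 m³
S = 17,744,850.2 / 1,332,020 = 13.3218 g/kg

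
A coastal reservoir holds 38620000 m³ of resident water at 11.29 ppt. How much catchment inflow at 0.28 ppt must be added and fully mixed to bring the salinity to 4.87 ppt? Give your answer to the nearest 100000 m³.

Salt balance: 38,620,000×11.29 + V×0.28 = (38,620,000+V)×4.87
436,019,800 + 0.28V = 188,079,400 + 4.87V
247,940,400 = 4.59V
V = 54,017,516.34 m³

54000000 m³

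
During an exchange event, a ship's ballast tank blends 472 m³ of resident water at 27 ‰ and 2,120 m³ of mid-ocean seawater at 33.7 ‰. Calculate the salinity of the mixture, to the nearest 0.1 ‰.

32.5 ‰

Total salt / total volume:
salt = 472×27 + 2,120×33.7 = 12,744 + 71,444 = 84,188
volume = 472 + 2,120 = 2,592 m³
S = 84,188 / 2,592 = 32.48 ‰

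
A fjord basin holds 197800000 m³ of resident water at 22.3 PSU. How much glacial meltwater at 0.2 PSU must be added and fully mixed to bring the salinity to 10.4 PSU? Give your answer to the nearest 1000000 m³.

Salt balance: 197,800,000×22.3 + V×0.2 = (197,800,000+V)×10.4
4,410,940,000 + 0.2V = 2,057,120,000 + 10.4V
2,353,820,000 = 10.2V
V = 230,766,666.67 m³

231000000 m³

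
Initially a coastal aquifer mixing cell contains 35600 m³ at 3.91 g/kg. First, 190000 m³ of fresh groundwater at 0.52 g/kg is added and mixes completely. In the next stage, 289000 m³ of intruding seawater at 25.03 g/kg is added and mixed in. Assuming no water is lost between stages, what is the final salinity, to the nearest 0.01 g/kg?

14.52 g/kg

Mass of salt is conserved:
Initial salt = 35,600×3.91 = 139,196
After stage 1: salt = 139,196 + 190,000×0.52 = 237,996; volume = 225,600 m³; S = 1.055 g/kg
After stage 2: salt = 237,996 + 289,000×25.03 = 7,471,666; volume = 514,600 m³
S = 7,471,666 / 514,600 = 14.5194 g/kg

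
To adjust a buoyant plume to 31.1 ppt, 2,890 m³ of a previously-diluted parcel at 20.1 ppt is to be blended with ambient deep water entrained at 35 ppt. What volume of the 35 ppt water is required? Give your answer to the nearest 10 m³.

8150 m³

Salt balance: 2,890×20.1 + V×35 = (2,890+V)×31.1
58,089 + 35V = 89,879 + 31.1V
31,790 = 3.9V
V = 8,151.28 m³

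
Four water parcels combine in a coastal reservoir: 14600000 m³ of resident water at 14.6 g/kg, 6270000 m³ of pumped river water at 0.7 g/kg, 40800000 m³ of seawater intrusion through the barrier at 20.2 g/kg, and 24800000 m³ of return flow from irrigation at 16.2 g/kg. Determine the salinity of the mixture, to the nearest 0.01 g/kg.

16.69 g/kg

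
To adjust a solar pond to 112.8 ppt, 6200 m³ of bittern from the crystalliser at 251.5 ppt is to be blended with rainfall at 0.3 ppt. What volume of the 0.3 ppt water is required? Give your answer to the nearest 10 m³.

Salt balance: 6,200×251.5 + V×0.3 = (6,200+V)×112.8
1,559,300 + 0.3V = 699,360 + 112.8V
859,940 = 112.5V
V = 7,643.91 m³

7640 m³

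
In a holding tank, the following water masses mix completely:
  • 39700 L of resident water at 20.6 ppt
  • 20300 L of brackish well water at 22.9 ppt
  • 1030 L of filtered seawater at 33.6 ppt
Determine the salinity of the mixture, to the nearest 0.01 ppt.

21.58 ppt

Conserving salt mass:
salt = 39,700×20.6 + 20,300×22.9 + 1,030×33.6 = 817,820 + 464,870 + 34,608 = 1,317,298
volume = 39,700 + 20,300 + 1,030 = 61,030 L
S = 1,317,298 / 61,030 = 21.5844 ppt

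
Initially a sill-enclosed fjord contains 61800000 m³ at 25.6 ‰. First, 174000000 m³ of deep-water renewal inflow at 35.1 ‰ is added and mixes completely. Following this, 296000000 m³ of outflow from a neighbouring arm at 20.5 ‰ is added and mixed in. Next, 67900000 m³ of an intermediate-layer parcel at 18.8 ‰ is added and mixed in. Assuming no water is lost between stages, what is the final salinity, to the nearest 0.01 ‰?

25.07 ‰

Weighted by volume,
Initial salt = 61,800,000×25.6 = 1,582,080,000
After stage 1: salt = 1,582,080,000 + 174,000,000×35.1 = 7,689,480,000; volume = 235,800,000 m³; S = 32.61 ‰
After stage 2: salt = 7,689,480,000 + 296,000,000×20.5 = 13,757,480,000; volume = 531,800,000 m³; S = 25.87 ‰
After stage 3: salt = 13,757,480,000 + 67,900,000×18.8 = 15,034,000,000; volume = 599,700,000 m³
S = 15,034,000,000 / 599,700,000 = 25.0692 ‰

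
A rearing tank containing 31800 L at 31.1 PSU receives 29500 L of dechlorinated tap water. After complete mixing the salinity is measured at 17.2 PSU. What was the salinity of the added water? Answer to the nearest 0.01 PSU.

2.22 PSU

Salt balance: 31,800×31.1 + 29,500×S = 61,300×17.2
988,980 + 29,500·S = 1,054,360
S = (1,054,360 − 988,980) / 29,500 = 2.2163 PSU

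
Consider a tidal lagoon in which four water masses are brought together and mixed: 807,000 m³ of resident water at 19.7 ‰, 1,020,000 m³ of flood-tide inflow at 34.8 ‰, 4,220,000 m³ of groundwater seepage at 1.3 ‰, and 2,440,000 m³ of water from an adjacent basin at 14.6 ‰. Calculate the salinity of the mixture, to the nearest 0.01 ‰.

10.90 ‰

Conserving salt mass:
salt = 807,000×19.7 + 1,020,000×34.8 + 4,220,000×1.3 + 2,440,000×14.6 = 15,897,900 + 35,496,000 + 5,486,000 + 35,624,000 = 92,503,900
volume = 807,000 + 1,020,000 + 4,220,000 + 2,440,000 = 8,487,000 m³
S = 92,503,900 / 8,487,000 = 10.8995 ‰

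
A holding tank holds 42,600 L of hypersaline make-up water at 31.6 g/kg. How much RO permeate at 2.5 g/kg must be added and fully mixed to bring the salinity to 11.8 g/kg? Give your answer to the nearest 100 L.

Salt balance: 42,600×31.6 + V×2.5 = (42,600+V)×11.8
1,346,160 + 2.5V = 502,680 + 11.8V
843,480 = 9.3V
V = 90,696.77 L

90700 L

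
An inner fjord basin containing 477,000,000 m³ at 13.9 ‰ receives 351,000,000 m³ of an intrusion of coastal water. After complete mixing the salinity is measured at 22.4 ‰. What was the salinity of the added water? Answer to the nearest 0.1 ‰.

34.0 ‰

Salt balance: 477,000,000×13.9 + 351,000,000×S = 828,000,000×22.4
6,630,300,000 + 351,000,000·S = 18,547,200,000
S = (18,547,200,000 − 6,630,300,000) / 351,000,000 = 33.9513 ‰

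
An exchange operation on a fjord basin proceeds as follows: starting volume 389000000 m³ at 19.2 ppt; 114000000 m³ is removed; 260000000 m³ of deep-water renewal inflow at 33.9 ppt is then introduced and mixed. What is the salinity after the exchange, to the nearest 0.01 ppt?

26.34 ppt

Remaining after removal: 275,000,000 m³ at 19.2 ppt (salt = 5,280,000,000)
After addition: salt = 5,280,000,000 + 260,000,000×33.9 = 14,094,000,000; volume = 535,000,000 m³
S = 14,094,000,000 / 535,000,000 = 26.3439 ppt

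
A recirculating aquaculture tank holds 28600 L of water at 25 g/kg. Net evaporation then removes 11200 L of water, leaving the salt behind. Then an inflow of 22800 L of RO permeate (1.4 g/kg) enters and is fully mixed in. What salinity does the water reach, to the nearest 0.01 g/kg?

18.58 g/kg

After evaporation: salt = 28,600×25 = 715,000; volume = 28,600 − 11,200 = 17,400 L
After mixing: salt = 715,000 + 22,800×1.4 = 746,920; volume = 17,400 + 22,800 = 40,200 L
S = 746,920 / 40,200 = 18.5801 g/kg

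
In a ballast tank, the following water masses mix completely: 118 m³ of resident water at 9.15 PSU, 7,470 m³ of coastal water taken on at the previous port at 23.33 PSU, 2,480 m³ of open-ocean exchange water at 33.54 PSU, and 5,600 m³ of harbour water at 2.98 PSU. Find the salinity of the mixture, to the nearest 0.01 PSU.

Mass of salt is conserved:
salt = 118×9.15 + 7,470×23.33 + 2,480×33.54 + 5,600×2.98 = 1,079.7 + 174,275.1 + 83,179.2 + 16,688 = 275,222
volume = 118 + 7,470 + 2,480 + 5,600 = 15,668 m³
S = 275,222 / 15,668 = 17.5659 PSU

17.57 PSU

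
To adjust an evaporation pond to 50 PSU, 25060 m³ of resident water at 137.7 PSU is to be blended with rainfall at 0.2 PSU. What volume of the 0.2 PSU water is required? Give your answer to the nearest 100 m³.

44100 m³

Salt balance: 25,060×137.7 + V×0.2 = (25,060+V)×50
3,450,762 + 0.2V = 1,253,000 + 50V
2,197,762 = 49.8V
V = 44,131.77 m³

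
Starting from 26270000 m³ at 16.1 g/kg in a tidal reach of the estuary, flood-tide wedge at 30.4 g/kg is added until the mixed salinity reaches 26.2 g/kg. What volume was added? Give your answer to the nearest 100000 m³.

Salt balance: 26,270,000×16.1 + V×30.4 = (26,270,000+V)×26.2
422,947,000 + 30.4V = 688,274,000 + 26.2V
265,327,000 = 4.2V
V = 63,173,095.24 m³

63200000 m³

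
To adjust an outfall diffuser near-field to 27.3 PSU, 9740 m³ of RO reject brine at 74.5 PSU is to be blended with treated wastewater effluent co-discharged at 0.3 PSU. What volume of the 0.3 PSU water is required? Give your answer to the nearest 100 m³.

Salt balance: 9,740×74.5 + V×0.3 = (9,740+V)×27.3
725,630 + 0.3V = 265,902 + 27.3V
459,728 = 27V
V = 17,026.96 m³

17000 m³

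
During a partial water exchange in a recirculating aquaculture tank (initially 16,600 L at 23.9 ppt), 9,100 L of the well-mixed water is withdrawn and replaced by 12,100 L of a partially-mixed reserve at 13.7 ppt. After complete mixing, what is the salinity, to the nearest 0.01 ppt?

17.60 ppt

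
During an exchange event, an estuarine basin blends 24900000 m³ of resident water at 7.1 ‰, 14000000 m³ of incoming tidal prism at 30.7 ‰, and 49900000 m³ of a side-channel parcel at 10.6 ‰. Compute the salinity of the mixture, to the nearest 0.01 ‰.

By conservation of dissolved salt,
salt = 24,900,000×7.1 + 14,000,000×30.7 + 49,900,000×10.6 = 176,790,000 + 429,800,000 + 528,940,000 = 1,135,530,000
volume = 24,900,000 + 14,000,000 + 49,900,000 = 88,800,000 m³
S = 1,135,530,000 / 88,800,000 = 12.7875 ‰

12.79 ‰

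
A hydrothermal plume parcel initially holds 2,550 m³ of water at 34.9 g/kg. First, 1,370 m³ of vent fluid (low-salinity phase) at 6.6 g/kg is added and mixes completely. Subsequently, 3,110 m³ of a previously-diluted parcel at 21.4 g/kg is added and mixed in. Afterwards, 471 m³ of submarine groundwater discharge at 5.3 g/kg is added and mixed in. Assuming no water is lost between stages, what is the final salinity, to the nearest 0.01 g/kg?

Conserving salt mass:
Initial salt = 2,550×34.9 = 88,995
After stage 1: salt = 88,995 + 1,370×6.6 = 98,037; volume = 3,920 m³; S = 25.009 g/kg
After stage 2: salt = 98,037 + 3,110×21.4 = 164,591; volume = 7,030 m³; S = 23.413 g/kg
After stage 3: salt = 164,591 + 471×5.3 = 167,087.3; volume = 7,501 m³
S = 167,087.3 / 7,501 = 22.2753 g/kg

22.28 g/kg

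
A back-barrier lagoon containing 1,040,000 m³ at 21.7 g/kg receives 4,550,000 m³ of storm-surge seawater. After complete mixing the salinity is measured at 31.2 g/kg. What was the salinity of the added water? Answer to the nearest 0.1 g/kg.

Salt balance: 1,040,000×21.7 + 4,550,000×S = 5,590,000×31.2
22,568,000 + 4,550,000·S = 174,408,000
S = (174,408,000 − 22,568,000) / 4,550,000 = 33.3714 g/kg

33.4 g/kg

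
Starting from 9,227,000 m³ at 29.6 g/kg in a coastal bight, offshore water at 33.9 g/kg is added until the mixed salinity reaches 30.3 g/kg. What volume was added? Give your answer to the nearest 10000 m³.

Salt balance: 9,227,000×29.6 + V×33.9 = (9,227,000+V)×30.3
273,119,200 + 33.9V = 279,578,100 + 30.3V
6,458,900 = 3.6V
V = 1,794,138.89 m³

1790000 m³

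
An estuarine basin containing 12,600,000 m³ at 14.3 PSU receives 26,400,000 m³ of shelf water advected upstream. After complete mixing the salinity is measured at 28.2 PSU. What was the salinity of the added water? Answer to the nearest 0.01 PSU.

34.83 PSU

Salt balance: 12,600,000×14.3 + 26,400,000×S = 39,000,000×28.2
180,180,000 + 26,400,000·S = 1,099,800,000
S = (1,099,800,000 − 180,180,000) / 26,400,000 = 34.8341 PSU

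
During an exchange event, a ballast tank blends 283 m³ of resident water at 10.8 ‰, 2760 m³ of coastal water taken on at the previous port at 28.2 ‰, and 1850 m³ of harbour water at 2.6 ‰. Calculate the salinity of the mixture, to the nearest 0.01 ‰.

Mass of salt is conserved:
salt = 283×10.8 + 2,760×28.2 + 1,850×2.6 = 3,056.4 + 77,832 + 4,810 = 85,698.4
volume = 283 + 2,760 + 1,850 = 4,893 m³
S = 85,698.4 / 4,893 = 17.5145 ‰

17.51 ‰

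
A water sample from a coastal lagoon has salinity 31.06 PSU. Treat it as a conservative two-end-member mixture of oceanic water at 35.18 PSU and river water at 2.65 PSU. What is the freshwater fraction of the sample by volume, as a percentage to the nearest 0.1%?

12.7%

Let f be the freshwater fraction. Salt balance per unit volume:
f×2.65 + (1−f)×35.18 = 31.06
f = (35.18 − 31.06) / (35.18 − 2.65) = 4.12/32.53 = 0.1267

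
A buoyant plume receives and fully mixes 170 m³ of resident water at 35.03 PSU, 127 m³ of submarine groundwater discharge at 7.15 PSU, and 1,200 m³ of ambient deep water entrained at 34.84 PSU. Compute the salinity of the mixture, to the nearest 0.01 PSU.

Conserving salt mass:
salt = 170×35.03 + 127×7.15 + 1,200×34.84 = 5,955.1 + 908.05 + 41,808 = 48,671.15
volume = 170 + 127 + 1,200 = 1,497 m³
S = 48,671.15 / 1,497 = 32.5125 PSU

32.51 PSU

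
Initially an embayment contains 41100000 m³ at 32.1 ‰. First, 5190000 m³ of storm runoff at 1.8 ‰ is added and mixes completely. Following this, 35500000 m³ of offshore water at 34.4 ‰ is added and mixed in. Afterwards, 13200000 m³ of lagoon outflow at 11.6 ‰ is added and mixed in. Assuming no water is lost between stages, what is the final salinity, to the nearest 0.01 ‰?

28.46 ‰

Weighted by volume,
Initial salt = 41,100,000×32.1 = 1,319,310,000
After stage 1: salt = 1,319,310,000 + 5,190,000×1.8 = 1,328,652,000; volume = 46,290,000 m³; S = 28.703 ‰
After stage 2: salt = 1,328,652,000 + 35,500,000×34.4 = 2,549,852,000; volume = 81,790,000 m³; S = 31.176 ‰
After stage 3: salt = 2,549,852,000 + 13,200,000×11.6 = 2,702,972,000; volume = 94,990,000 m³
S = 2,702,972,000 / 94,990,000 = 28.4553 ‰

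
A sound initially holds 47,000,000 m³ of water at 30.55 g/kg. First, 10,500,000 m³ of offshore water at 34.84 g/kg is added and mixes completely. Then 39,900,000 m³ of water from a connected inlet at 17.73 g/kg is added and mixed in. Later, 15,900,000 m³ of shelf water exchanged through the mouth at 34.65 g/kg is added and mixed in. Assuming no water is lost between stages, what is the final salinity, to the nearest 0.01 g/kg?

Mass of salt is conserved:
Initial salt = 47,000,000×30.55 = 1,435,850,000
After stage 1: salt = 1,435,850,000 + 10,500,000×34.84 = 1,801,670,000; volume = 57,500,000 m³; S = 31.333 g/kg
After stage 2: salt = 1,801,670,000 + 39,900,000×17.73 = 2,509,097,000; volume = 97,400,000 m³; S = 25.761 g/kg
After stage 3: salt = 2,509,097,000 + 15,900,000×34.65 = 3,060,032,000; volume = 113,300,000 m³
S = 3,060,032,000 / 113,300,000 = 27.0082 g/kg

27.01 g/kg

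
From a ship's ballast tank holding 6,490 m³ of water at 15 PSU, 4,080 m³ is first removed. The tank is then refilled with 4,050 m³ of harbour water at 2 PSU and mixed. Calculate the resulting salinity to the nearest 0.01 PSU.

6.85 PSU

Remaining after removal: 2,410 m³ at 15 PSU (salt = 36,150)
After addition: salt = 36,150 + 4,050×2 = 44,250; volume = 6,460 m³
S = 44,250 / 6,460 = 6.8498 PSU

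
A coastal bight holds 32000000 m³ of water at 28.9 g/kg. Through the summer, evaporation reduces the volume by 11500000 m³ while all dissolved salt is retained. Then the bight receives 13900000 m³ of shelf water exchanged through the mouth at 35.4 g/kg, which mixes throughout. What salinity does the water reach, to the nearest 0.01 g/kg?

41.19 g/kg

After evaporation: salt = 32,000,000×28.9 = 924,800,000; volume = 32,000,000 − 11,500,000 = 20,500,000 m³
After mixing: salt = 924,800,000 + 13,900,000×35.4 = 1,416,860,000; volume = 20,500,000 + 13,900,000 = 34,400,000 m³
S = 1,416,860,000 / 34,400,000 = 41.1878 g/kg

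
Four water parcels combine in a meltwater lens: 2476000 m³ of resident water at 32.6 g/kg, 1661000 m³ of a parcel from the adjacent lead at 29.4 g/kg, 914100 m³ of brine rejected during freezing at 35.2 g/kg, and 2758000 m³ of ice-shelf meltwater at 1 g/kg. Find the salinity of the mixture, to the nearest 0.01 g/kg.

21.06 g/kg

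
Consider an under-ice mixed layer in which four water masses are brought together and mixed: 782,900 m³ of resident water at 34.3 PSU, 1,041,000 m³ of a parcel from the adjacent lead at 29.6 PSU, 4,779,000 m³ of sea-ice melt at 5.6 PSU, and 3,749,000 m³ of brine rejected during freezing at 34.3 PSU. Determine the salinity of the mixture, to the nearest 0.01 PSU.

20.58 PSU

Conserving salt mass:
salt = 782,900×34.3 + 1,041,000×29.6 + 4,779,000×5.6 + 3,749,000×34.3 = 26,853,470 + 30,813,600 + 26,762,400 + 128,590,700 = 213,020,170
volume = 782,900 + 1,041,000 + 4,779,000 + 3,749,000 = 10,351,900 m³
S = 213,020,170 / 10,351,900 = 20.5779 PSU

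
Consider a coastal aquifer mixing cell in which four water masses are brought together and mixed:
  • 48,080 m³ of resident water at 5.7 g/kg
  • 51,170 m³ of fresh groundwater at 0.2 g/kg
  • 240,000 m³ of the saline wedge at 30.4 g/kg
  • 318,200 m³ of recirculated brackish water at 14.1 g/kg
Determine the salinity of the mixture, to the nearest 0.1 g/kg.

18.4 g/kg

Weighted by volume,
salt = 48,080×5.7 + 51,170×0.2 + 240,000×30.4 + 318,200×14.1 = 274,056 + 10,234 + 7,296,000 + 4,486,620 = 12,066,910
volume = 48,080 + 51,170 + 240,000 + 318,200 = 657,450 m³
S = 12,066,910 / 657,450 = 18.354 g/kg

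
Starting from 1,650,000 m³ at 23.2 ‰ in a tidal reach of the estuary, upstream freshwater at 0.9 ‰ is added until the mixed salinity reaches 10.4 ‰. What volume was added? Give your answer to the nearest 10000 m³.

Salt balance: 1,650,000×23.2 + V×0.9 = (1,650,000+V)×10.4
38,280,000 + 0.9V = 17,160,000 + 10.4V
21,120,000 = 9.5V
V = 2,223,157.89 m³

2220000 m³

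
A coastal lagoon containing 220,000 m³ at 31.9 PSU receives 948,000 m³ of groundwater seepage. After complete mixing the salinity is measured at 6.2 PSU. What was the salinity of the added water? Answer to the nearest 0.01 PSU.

Salt balance: 220,000×31.9 + 948,000×S = 1,168,000×6.2
7,018,000 + 948,000·S = 7,241,600
S = (7,241,600 − 7,018,000) / 948,000 = 0.2359 PSU

0.24 PSU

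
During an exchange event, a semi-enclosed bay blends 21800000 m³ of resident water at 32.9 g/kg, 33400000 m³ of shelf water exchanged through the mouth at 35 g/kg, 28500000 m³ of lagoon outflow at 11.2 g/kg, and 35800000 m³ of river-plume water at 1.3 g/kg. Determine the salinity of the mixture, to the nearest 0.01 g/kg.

18.84 g/kg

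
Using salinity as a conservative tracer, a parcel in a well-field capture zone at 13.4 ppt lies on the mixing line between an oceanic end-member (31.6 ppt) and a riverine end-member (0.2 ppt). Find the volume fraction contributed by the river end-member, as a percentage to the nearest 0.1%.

58.0%

Let f be the freshwater fraction. Salt balance per unit volume:
f×0.2 + (1−f)×31.6 = 13.4
f = (31.6 − 13.4) / (31.6 − 0.2) = 18.2/31.4 = 0.5796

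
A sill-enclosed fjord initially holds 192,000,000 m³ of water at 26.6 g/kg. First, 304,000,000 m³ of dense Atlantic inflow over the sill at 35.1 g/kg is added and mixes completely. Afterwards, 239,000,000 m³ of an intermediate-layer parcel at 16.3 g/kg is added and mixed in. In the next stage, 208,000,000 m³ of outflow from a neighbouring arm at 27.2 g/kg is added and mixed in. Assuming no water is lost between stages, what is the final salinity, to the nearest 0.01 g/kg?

26.86 g/kg

Salt balance:
Initial salt = 192,000,000×26.6 = 5,107,200,000
After stage 1: salt = 5,107,200,000 + 304,000,000×35.1 = 15,777,600,000; volume = 496,000,000 m³; S = 31.81 g/kg
After stage 2: salt = 15,777,600,000 + 239,000,000×16.3 = 19,673,300,000; volume = 735,000,000 m³; S = 26.766 g/kg
After stage 3: salt = 19,673,300,000 + 208,000,000×27.2 = 25,330,900,000; volume = 943,000,000 m³
S = 25,330,900,000 / 943,000,000 = 26.862 g/kg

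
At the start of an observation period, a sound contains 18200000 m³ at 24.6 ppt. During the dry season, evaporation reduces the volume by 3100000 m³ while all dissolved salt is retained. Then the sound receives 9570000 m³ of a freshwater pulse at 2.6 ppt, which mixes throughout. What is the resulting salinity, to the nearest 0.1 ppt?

After evaporation: salt = 18,200,000×24.6 = 447,720,000; volume = 18,200,000 − 3,100,000 = 15,100,000 m³
After mixing: salt = 447,720,000 + 9,570,000×2.6 = 472,602,000; volume = 15,100,000 + 9,570,000 = 24,670,000 m³
S = 472,602,000 / 24,670,000 = 19.157 ppt

19.2 ppt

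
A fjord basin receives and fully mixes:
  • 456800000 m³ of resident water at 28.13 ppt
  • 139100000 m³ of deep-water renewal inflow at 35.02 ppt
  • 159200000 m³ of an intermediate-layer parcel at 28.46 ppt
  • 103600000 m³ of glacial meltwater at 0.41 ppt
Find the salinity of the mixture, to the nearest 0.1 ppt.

26.0 ppt

Conserving salt mass:
salt = 456,800,000×28.13 + 139,100,000×35.02 + 159,200,000×28.46 + 103,600,000×0.41 = 12,849,784,000 + 4,871,282,000 + 4,530,832,000 + 42,476,000 = 22,294,374,000
volume = 456,800,000 + 139,100,000 + 159,200,000 + 103,600,000 = 858,700,000 m³
S = 22,294,374,000 / 858,700,000 = 25.963 ppt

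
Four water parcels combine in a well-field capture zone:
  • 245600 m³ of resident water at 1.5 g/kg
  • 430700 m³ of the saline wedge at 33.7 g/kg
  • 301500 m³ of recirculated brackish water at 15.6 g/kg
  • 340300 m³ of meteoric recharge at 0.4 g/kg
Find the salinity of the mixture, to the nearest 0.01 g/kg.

14.96 g/kg

Salt balance:
salt = 245,600×1.5 + 430,700×33.7 + 301,500×15.6 + 340,300×0.4 = 368,400 + 14,514,590 + 4,703,400 + 136,120 = 19,722,510
volume = 245,600 + 430,700 + 301,500 + 340,300 = 1,318,100 m³
S = 19,722,510 / 1,318,100 = 14.9628 g/kg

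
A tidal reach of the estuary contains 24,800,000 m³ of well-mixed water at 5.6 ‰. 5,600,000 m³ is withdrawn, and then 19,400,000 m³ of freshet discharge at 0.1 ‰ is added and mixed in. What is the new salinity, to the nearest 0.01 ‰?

Remaining after removal: 19,200,000 m³ at 5.6 ‰ (salt = 107,520,000)
After addition: salt = 107,520,000 + 19,400,000×0.1 = 109,460,000; volume = 38,600,000 m³
S = 109,460,000 / 38,600,000 = 2.8358 ‰

2.84 ‰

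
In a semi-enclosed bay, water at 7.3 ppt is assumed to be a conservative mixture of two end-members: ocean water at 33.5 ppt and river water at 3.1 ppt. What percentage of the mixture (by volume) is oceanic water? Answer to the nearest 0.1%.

13.8%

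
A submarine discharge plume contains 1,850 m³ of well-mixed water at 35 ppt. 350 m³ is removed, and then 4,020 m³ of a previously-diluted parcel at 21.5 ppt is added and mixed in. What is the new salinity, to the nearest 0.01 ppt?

Remaining after removal: 1,500 m³ at 35 ppt (salt = 52,500)
After addition: salt = 52,500 + 4,020×21.5 = 138,930; volume = 5,520 m³
S = 138,930 / 5,520 = 25.1685 ppt

25.17 ppt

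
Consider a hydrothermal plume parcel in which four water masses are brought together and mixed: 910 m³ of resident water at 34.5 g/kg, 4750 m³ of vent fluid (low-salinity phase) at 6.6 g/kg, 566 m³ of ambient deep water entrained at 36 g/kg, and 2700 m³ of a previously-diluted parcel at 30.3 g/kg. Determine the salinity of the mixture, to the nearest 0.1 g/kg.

18.5 g/kg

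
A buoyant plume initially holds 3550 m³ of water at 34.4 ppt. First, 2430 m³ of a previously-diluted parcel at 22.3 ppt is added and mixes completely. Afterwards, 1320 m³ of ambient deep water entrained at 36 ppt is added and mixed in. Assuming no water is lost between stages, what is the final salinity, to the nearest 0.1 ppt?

30.7 ppt

By conservation of dissolved salt,
Initial salt = 3,550×34.4 = 122,120
After stage 1: salt = 122,120 + 2,430×22.3 = 176,309; volume = 5,980 m³; S = 29.483 ppt
After stage 2: salt = 176,309 + 1,320×36 = 223,829; volume = 7,300 m³
S = 223,829 / 7,300 = 30.6615 ppt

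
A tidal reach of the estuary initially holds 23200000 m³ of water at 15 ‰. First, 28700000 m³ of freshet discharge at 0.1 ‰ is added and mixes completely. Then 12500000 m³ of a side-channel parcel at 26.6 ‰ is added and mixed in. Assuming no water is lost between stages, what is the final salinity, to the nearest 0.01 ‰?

Mass of salt is conserved:
Initial salt = 23,200,000×15 = 348,000,000
After stage 1: salt = 348,000,000 + 28,700,000×0.1 = 350,870,000; volume = 51,900,000 m³; S = 6.761 ‰
After stage 2: salt = 350,870,000 + 12,500,000×26.6 = 683,370,000; volume = 64,400,000 m³
S = 683,370,000 / 64,400,000 = 10.6113 ‰

10.61 ‰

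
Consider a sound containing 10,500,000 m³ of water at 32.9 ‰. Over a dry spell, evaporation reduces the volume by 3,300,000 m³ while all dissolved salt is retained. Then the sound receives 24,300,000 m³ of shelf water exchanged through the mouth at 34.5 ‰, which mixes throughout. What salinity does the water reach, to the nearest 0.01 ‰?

37.58 ‰

After evaporation: salt = 10,500,000×32.9 = 345,450,000; volume = 10,500,000 − 3,300,000 = 7,200,000 m³
After mixing: salt = 345,450,000 + 24,300,000×34.5 = 1,183,800,000; volume = 7,200,000 + 24,300,000 = 31,500,000 m³
S = 1,183,800,000 / 31,500,000 = 37.581 ‰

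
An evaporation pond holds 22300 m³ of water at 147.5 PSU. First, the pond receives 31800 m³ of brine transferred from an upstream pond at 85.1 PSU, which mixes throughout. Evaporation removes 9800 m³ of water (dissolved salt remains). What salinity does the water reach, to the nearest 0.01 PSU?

After mixing: salt = 22,300×147.5 + 31,800×85.1 = 5,995,430; volume = 54,100 m³
After evaporation: salt unchanged = 5,995,430; volume = 54,100 − 9,800 = 44,300 m³
S = 5,995,430 / 44,300 = 135.337 PSU

135.34 PSU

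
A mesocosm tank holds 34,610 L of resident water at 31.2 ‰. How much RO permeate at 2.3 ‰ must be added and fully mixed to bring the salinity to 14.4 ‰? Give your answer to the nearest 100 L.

Salt balance: 34,610×31.2 + V×2.3 = (34,610+V)×14.4
1,079,832 + 2.3V = 498,384 + 14.4V
581,448 = 12.1V
V = 48,053.55 L

48100 L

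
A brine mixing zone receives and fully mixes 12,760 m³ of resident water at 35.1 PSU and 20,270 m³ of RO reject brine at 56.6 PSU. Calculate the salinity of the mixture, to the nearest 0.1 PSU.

Weighted by volume,
salt = 12,760×35.1 + 20,270×56.6 = 447,876 + 1,147,282 = 1,595,158
volume = 12,760 + 20,270 = 33,030 m³
S = 1,595,158 / 33,030 = 48.294 PSU

48.3 PSU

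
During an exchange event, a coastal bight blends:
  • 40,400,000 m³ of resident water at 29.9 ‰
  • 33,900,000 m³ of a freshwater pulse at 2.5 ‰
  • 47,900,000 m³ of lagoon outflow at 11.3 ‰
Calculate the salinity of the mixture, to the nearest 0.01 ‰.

15.01 ‰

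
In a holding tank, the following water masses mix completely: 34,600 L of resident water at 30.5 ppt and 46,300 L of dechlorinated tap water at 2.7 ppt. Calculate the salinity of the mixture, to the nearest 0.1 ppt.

14.6 ppt

Weighted by volume,
salt = 34,600×30.5 + 46,300×2.7 = 1,055,300 + 125,010 = 1,180,310
volume = 34,600 + 46,300 = 80,900 L
S = 1,180,310 / 80,900 = 14.59 ppt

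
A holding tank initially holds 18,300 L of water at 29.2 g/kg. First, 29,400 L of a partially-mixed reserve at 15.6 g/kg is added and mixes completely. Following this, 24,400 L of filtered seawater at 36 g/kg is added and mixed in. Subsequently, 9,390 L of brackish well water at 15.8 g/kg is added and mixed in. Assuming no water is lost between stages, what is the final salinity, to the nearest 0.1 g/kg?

Total salt / total volume:
Initial salt = 18,300×29.2 = 534,360
After stage 1: salt = 534,360 + 29,400×15.6 = 993,000; volume = 47,700 L; S = 20.818 g/kg
After stage 2: salt = 993,000 + 24,400×36 = 1,871,400; volume = 72,100 L; S = 25.956 g/kg
After stage 3: salt = 1,871,400 + 9,390×15.8 = 2,019,762; volume = 81,490 L
S = 2,019,762 / 81,490 = 24.7854 g/kg

24.8 g/kg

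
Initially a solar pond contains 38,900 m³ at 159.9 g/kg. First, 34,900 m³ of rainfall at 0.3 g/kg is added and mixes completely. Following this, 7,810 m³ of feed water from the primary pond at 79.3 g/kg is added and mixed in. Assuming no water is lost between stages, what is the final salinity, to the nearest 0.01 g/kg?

83.93 g/kg

By conservation of dissolved salt,
Initial salt = 38,900×159.9 = 6,220,110
After stage 1: salt = 6,220,110 + 34,900×0.3 = 6,230,580; volume = 73,800 m³; S = 84.425 g/kg
After stage 2: salt = 6,230,580 + 7,810×79.3 = 6,849,913; volume = 81,610 m³
S = 6,849,913 / 81,610 = 83.9347 g/kg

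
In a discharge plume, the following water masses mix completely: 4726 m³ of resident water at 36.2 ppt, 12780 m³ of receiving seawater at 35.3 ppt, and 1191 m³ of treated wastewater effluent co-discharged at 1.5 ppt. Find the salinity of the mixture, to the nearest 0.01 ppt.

33.37 ppt

Salt balance:
salt = 4,726×36.2 + 12,780×35.3 + 1,191×1.5 = 171,081.2 + 451,134 + 1,786.5 = 624,001.7
volume = 4,726 + 12,780 + 1,191 = 18,697 m³
S = 624,001.7 / 18,697 = 33.3744 ppt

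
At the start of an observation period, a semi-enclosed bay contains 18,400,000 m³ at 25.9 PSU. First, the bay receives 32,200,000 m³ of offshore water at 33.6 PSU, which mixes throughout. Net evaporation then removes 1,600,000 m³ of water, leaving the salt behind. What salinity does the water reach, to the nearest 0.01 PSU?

After mixing: salt = 18,400,000×25.9 + 32,200,000×33.6 = 1,558,480,000; volume = 50,600,000 m³
After evaporation: salt unchanged = 1,558,480,000; volume = 50,600,000 − 1,600,000 = 49,000,000 m³
S = 1,558,480,000 / 49,000,000 = 31.8057 PSU

31.81 PSU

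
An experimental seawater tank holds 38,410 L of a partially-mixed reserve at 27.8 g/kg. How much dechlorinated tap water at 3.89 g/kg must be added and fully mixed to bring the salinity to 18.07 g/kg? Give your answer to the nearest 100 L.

Salt balance: 38,410×27.8 + V×3.89 = (38,410+V)×18.07
1,067,798 + 3.89V = 694,068.7 + 18.07V
373,729.3 = 14.18V
V = 26,356.09 L

26400 L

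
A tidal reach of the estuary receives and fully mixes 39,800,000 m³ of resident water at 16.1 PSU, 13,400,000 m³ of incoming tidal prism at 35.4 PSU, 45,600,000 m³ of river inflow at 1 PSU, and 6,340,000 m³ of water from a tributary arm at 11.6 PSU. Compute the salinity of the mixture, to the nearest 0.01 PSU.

11.74 PSU

Weighted by volume,
salt = 39,800,000×16.1 + 13,400,000×35.4 + 45,600,000×1 + 6,340,000×11.6 = 640,780,000 + 474,360,000 + 45,600,000 + 73,544,000 = 1,234,284,000
volume = 39,800,000 + 13,400,000 + 45,600,000 + 6,340,000 = 105,140,000 m³
S = 1,234,284,000 / 105,140,000 = 11.7394 PSU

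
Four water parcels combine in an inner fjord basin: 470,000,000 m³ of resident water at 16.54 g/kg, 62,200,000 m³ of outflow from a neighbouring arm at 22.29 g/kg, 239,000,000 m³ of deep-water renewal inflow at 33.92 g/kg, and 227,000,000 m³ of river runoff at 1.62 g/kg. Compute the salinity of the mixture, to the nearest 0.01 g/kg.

17.67 g/kg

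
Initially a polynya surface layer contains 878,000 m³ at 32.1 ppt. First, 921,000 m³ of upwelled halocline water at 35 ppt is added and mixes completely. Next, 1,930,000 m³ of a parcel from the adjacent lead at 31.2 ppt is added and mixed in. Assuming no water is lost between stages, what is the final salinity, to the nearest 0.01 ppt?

32.35 ppt

Conserving salt mass:
Initial salt = 878,000×32.1 = 28,183,800
After stage 1: salt = 28,183,800 + 921,000×35 = 60,418,800; volume = 1,799,000 m³; S = 33.585 ppt
After stage 2: salt = 60,418,800 + 1,930,000×31.2 = 120,634,800; volume = 3,729,000 m³
S = 120,634,800 / 3,729,000 = 32.3504 ppt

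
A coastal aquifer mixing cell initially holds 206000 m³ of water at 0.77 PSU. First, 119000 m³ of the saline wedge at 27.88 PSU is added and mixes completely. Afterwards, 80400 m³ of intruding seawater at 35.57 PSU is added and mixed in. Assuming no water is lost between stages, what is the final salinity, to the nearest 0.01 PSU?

15.63 PSU

Mass of salt is conserved:
Initial salt = 206,000×0.77 = 158,620
After stage 1: salt = 158,620 + 119,000×27.88 = 3,476,340; volume = 325,000 m³; S = 10.696 PSU
After stage 2: salt = 3,476,340 + 80,400×35.57 = 6,336,168; volume = 405,400 m³
S = 6,336,168 / 405,400 = 15.6294 PSU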